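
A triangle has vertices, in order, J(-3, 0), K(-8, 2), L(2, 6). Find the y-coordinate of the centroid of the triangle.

8/3

Apply the shoelace (surveyor's) formula. First the cross-terms c_i = x_i·y_{i+1} − x_{i+1}·y_i:
  -6, -52, 18  ⇒  2A = -40, A = -20.
Then Σ (y_i + y_{i+1})·c_i = -320, so ȳ = -320 / (6·(-20)) = 8/3.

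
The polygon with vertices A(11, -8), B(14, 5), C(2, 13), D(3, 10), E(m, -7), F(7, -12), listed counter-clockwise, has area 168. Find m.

The doubled signed area Σ (x_i y_{i+1} − x_{i+1} y_i) is linear in m.
With m=0 it equals 424; the coefficient of m is -22 (from the two edges through E).
So -22·m + 424 = 2·168 = 336 ⇒ m = 4.

4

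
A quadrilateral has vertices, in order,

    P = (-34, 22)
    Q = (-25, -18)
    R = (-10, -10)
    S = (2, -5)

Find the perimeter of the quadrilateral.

|PQ| = √((9)² + (-40)²) = √1681 = 41
|QR| = √((15)² + (8)²) = √289 = 17
|RS| = √((12)² + (5)²) = √169 = 13
|SP| = √((-36)² + (27)²) = √2025 = 45
Perimeter = 41 + 17 + 13 + 45 = 116.

116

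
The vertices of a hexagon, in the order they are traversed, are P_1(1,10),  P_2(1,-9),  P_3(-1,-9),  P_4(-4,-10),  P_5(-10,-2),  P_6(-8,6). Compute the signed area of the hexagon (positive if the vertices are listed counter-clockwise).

-158.5

Σ = (-19) + (-18) + (-26) + (-92) + (-76) + (-86) = -317
Signed area = Σ/2 = -158.5 (negative ⇒ clockwise traversal).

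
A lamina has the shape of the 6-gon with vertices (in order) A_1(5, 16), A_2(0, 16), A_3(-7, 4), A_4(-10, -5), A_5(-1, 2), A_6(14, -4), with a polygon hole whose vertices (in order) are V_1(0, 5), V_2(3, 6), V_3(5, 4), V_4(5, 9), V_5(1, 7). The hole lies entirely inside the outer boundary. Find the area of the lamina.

219.5

Outer boundary:
Apply the surveyor's formula: 2A = Σ (x_i·y_{i+1} − x_{i+1}·y_i), indices taken mod 6.
Σ = (80) + (112) + (75) + (-25) + (-24) + (244) = 462
Area = |Σ|/2 = 231.
Hole:
Σ = (-15) + (-18) + (25) + (26) + (5) = 23
Area = |Σ|/2 = 11.5.
Net area = 231 − 11.5 = 219.5.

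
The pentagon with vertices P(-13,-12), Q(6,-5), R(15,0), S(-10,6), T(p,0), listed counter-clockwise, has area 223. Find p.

-8

The doubled signed area Σ (x_i y_{i+1} − x_{i+1} y_i) is linear in p.
With p=0 it equals 302; the coefficient of p is -18 (from the two edges through T).
So -18·p + 302 = 2·223 = 446 ⇒ p = -8.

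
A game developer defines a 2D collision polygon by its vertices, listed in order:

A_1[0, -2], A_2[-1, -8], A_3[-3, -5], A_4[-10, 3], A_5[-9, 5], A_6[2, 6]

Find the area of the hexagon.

Σ = (-2) + (-19) + (-59) + (-23) + (-64) + (-4) = -171
Area = |Σ|/2 = 85.5.

85.5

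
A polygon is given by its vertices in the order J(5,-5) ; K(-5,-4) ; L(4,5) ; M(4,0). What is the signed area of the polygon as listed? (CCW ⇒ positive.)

-47

Apply Gauss's area formula: 2A = Σ (x_i·y_{i+1} − x_{i+1}·y_i), indices taken mod 4.
Σ = (-45) + (-9) + (-20) + (-20) = -94
Signed area = Σ/2 = -47 (negative ⇒ clockwise traversal).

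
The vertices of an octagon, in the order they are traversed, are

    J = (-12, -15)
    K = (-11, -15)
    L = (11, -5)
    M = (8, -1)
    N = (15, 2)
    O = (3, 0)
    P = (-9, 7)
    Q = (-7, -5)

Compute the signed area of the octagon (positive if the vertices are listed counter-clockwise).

Apply the shoelace formula: 2A = Σ (x_i·y_{i+1} − x_{i+1}·y_i), indices taken mod 8.
Σ = (15) + (220) + (29) + (31) + (-6) + (21) + (94) + (45) = 449
Signed area = Σ/2 = 224.5 (positive ⇒ counter-clockwise traversal).

224.5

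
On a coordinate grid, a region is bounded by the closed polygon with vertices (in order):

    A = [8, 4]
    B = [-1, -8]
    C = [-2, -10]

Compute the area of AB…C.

3

Apply the surveyor's formula: 2A = Σ (x_i·y_{i+1} − x_{i+1}·y_i), indices taken mod 3.
Cross-terms: -60, -6, 72  ⇒  Σ = 6
Area = |Σ|/2 = 3.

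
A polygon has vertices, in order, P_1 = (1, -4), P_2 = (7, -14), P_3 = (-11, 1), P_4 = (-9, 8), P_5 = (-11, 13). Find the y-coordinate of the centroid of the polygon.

-103/105

Apply the shoelace formula. First the cross-terms c_i = x_i·y_{i+1} − x_{i+1}·y_i:
  14, -147, -79, -29, 31  ⇒  2A = -210, A = -105.
Then Σ (y_i + y_{i+1})·c_i = 618, so ȳ = 618 / (6·(-105)) = -103/105.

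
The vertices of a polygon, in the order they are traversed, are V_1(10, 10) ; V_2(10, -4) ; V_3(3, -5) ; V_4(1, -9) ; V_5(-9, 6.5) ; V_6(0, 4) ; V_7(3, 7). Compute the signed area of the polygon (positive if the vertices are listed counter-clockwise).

-181.25

Apply Gauss's area formula: 2A = Σ (x_i·y_{i+1} − x_{i+1}·y_i), indices taken mod 7.
V_1→V_2: (10)(-4) − (10)(10) = -140
V_2→V_3: (10)(-5) − (3)(-4) = -38
V_3→V_4: (3)(-9) − (1)(-5) = -22
V_4→V_5: (1)(6.5) − (-9)(-9) = -74.5
V_5→V_6: (-9)(4) − (0)(6.5) = -36
V_6→V_7: (0)(7) − (3)(4) = -12
V_7→V_1: (3)(10) − (10)(7) = -40
Σ = -362.5
Signed area = Σ/2 = -181.25 (negative ⇒ clockwise traversal).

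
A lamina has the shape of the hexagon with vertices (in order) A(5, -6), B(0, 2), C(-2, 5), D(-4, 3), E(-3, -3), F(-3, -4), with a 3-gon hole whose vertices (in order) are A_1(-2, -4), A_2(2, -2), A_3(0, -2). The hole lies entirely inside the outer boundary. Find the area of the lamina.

43

Outer boundary:
A→B: (5)(2) − (0)(-6) = 10
B→C: (0)(5) − (-2)(2) = 4
C→D: (-2)(3) − (-4)(5) = 14
D→E: (-4)(-3) − (-3)(3) = 21
E→F: (-3)(-4) − (-3)(-3) = 3
F→A: (-3)(-6) − (5)(-4) = 38
Σ = 90
Area = |Σ|/2 = 45.
Hole:
Cross-terms: 12, -4, -4  ⇒  Σ = 4
Area = |Σ|/2 = 2.
Net area = 45 − 2 = 43.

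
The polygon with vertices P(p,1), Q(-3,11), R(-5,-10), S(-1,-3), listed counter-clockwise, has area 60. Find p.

Write out the shoelace sum; only the two edges meeting at P involve p:
2·Area = [((-1)·1 − p·(-3)) + (p·11 − (-3)·1)] + 90
       = 14·p + 92 = 120
⇒ p = 2.

2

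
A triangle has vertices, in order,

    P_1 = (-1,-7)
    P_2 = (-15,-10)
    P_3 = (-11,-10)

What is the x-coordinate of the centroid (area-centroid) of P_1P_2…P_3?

Apply the shoelace (surveyor's) formula. First the cross-terms c_i = x_i·y_{i+1} − x_{i+1}·y_i:
  -95, 40, 67  ⇒  2A = 12, A = 6.
Then Σ (x_i + x_{i+1})·c_i = -324, so x̄ = -324 / (6·6) = -9.

-9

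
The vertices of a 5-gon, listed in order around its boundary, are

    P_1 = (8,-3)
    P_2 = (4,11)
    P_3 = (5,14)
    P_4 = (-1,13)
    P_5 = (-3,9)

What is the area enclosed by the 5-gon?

73.5

Apply the shoelace formula: 2A = Σ (x_i·y_{i+1} − x_{i+1}·y_i), indices taken mod 5.
Cross-terms: 100, 1, 79, 30, -63  ⇒  Σ = 147
Area = |Σ|/2 = 73.5.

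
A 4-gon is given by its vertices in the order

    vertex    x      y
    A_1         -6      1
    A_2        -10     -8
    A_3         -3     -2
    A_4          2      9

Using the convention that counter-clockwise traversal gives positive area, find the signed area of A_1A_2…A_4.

Apply the surveyor's formula: 2A = Σ (x_i·y_{i+1} − x_{i+1}·y_i), indices taken mod 4.
Σ = (58) + (-4) + (-23) + (56) = 87
Signed area = Σ/2 = 43.5 (positive ⇒ counter-clockwise traversal).

43.5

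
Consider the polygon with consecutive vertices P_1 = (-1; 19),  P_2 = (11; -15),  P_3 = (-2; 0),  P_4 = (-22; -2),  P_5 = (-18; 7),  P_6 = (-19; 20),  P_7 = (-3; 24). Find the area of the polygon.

Apply the surveyor's formula: 2A = Σ (x_i·y_{i+1} − x_{i+1}·y_i), indices taken mod 7.
Σ = (-194) + (-30) + (4) + (-190) + (-227) + (-396) + (-33) = -1066
Area = |Σ|/2 = 533.

533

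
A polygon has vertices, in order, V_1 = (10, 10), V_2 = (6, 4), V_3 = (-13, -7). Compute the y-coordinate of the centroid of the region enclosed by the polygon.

Apply the shoelace (surveyor's) formula. First the cross-terms c_i = x_i·y_{i+1} − x_{i+1}·y_i:
  -20, 10, -60  ⇒  2A = -70, A = -35.
Then Σ (y_i + y_{i+1})·c_i = -490, so ȳ = -490 / (6·(-35)) = 7/3.

7/3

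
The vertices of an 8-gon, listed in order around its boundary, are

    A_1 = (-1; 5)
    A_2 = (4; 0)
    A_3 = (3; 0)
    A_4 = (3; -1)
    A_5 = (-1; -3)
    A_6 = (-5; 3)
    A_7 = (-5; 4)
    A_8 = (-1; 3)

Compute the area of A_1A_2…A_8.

Σ = (-20) + (0) + (-3) + (-10) + (-18) + (-5) + (-11) + (-2) = -69
Area = |Σ|/2 = 34.5.

34.5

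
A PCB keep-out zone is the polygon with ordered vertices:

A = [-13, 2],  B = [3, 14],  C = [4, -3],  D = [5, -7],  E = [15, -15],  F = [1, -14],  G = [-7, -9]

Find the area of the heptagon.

Σ = (-188) + (-65) + (-13) + (30) + (-195) + (-107) + (-131) = -669
Area = |Σ|/2 = 334.5.

334.5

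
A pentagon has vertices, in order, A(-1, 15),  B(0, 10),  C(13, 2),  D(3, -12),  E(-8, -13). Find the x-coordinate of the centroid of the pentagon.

80/57

Apply the shoelace formula. First the cross-terms c_i = x_i·y_{i+1} − x_{i+1}·y_i:
  -10, -130, -162, -135, -133  ⇒  2A = -570, A = -285.
Then Σ (x_i + x_{i+1})·c_i = -2400, so x̄ = -2400 / (6·(-285)) = 80/57.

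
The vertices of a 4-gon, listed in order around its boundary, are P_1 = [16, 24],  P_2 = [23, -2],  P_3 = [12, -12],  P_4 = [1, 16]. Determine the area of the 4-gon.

432

Apply the shoelace (surveyor's) formula: 2A = Σ (x_i·y_{i+1} − x_{i+1}·y_i), indices taken mod 4.
P_1→P_2: (16)(-2) − (23)(24) = -584
P_2→P_3: (23)(-12) − (12)(-2) = -252
P_3→P_4: (12)(16) − (1)(-12) = 204
P_4→P_1: (1)(24) − (16)(16) = -232
Σ = -864
Area = |Σ|/2 = 432.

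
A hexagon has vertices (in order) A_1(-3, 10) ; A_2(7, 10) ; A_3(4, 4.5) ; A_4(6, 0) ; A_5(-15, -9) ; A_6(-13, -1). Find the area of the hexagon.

Σ = (-100) + (-8.5) + (-27) + (-54) + (-102) + (-133) = -424.5
Area = |Σ|/2 = 212.25.

212.25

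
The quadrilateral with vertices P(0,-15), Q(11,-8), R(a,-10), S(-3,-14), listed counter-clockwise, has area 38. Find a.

The doubled signed area Σ (x_i y_{i+1} − x_{i+1} y_i) is linear in a.
With a=0 it equals 70; the coefficient of a is -6 (from the two edges through R).
So -6·a + 70 = 2·38 = 76 ⇒ a = -1.

-1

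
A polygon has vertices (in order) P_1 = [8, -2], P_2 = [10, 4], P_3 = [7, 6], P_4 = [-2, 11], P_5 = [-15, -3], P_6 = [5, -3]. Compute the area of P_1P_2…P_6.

209

Σ = (52) + (32) + (89) + (171) + (60) + (14) = 418
Area = |Σ|/2 = 209.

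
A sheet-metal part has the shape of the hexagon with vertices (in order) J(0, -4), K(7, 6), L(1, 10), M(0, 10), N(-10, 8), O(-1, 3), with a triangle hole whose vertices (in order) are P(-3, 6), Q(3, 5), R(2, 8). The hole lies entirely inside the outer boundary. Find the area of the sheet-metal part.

Outer boundary:
Cross-terms: 28, 64, 10, 100, -22, 4  ⇒  Σ = 184
Area = |Σ|/2 = 92.
Hole:
Apply the surveyor's formula: 2A = Σ (x_i·y_{i+1} − x_{i+1}·y_i), indices taken mod 3.
Σ = (-33) + (14) + (36) = 17
Area = |Σ|/2 = 8.5.
Net area = 92 − 8.5 = 83.5.

83.5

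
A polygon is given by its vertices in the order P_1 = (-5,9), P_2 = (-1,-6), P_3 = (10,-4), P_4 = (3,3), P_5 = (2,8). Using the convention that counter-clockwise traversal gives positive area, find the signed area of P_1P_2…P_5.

110.5

Apply the shoelace formula: 2A = Σ (x_i·y_{i+1} − x_{i+1}·y_i), indices taken mod 5.
P_1→P_2: (-5)(-6) − (-1)(9) = 39
P_2→P_3: (-1)(-4) − (10)(-6) = 64
P_3→P_4: (10)(3) − (3)(-4) = 42
P_4→P_5: (3)(8) − (2)(3) = 18
P_5→P_1: (2)(9) − (-5)(8) = 58
Σ = 221
Signed area = Σ/2 = 110.5 (positive ⇒ counter-clockwise traversal).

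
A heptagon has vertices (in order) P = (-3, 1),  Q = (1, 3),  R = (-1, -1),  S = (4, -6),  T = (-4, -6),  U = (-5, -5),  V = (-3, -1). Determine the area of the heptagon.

Σ = (-10) + (2) + (10) + (-48) + (-10) + (-10) + (-6) = -72
Area = |Σ|/2 = 36.

36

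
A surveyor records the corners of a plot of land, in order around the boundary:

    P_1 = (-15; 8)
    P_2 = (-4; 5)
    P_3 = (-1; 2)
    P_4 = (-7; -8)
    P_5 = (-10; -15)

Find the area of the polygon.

152

Σ = (-43) + (-3) + (22) + (25) + (-305) = -304
Area = |Σ|/2 = 152.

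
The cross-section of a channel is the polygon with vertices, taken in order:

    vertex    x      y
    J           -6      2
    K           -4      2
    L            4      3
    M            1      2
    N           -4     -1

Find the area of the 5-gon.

Apply the shoelace (surveyor's) formula: 2A = Σ (x_i·y_{i+1} − x_{i+1}·y_i), indices taken mod 5.
Σ = (-4) + (-20) + (5) + (7) + (-14) = -26
Area = |Σ|/2 = 13.

13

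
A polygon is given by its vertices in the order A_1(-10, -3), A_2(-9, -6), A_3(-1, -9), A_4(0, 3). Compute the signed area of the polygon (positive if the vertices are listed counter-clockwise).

67.5

Apply the surveyor's formula: 2A = Σ (x_i·y_{i+1} − x_{i+1}·y_i), indices taken mod 4.
Cross-terms: 33, 75, -3, 30  ⇒  Σ = 135
Signed area = Σ/2 = 67.5 (positive ⇒ counter-clockwise traversal).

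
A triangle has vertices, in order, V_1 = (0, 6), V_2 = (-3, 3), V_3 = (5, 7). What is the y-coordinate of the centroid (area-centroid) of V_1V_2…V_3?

Apply the surveyor's formula. First the cross-terms c_i = x_i·y_{i+1} − x_{i+1}·y_i:
  18, -36, 30  ⇒  2A = 12, A = 6.
Then Σ (y_i + y_{i+1})·c_i = 192, so ȳ = 192 / (6·6) = 16/3.

16/3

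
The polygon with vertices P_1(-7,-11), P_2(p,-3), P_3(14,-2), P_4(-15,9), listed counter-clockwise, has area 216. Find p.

Write out the shoelace sum; only the two edges meeting at P_2 involve p:
2·Area = [((-7)·(-3) − p·(-11)) + (p·(-2) − 14·(-3))] + 324
       = 9·p + 387 = 432
⇒ p = 5.

5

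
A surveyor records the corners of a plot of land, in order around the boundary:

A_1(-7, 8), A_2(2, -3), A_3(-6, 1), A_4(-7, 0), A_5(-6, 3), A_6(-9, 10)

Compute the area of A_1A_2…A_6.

30

Apply Gauss's area formula: 2A = Σ (x_i·y_{i+1} − x_{i+1}·y_i), indices taken mod 6.
Cross-terms: 5, -16, 7, -21, -33, -2  ⇒  Σ = -60
Area = |Σ|/2 = 30.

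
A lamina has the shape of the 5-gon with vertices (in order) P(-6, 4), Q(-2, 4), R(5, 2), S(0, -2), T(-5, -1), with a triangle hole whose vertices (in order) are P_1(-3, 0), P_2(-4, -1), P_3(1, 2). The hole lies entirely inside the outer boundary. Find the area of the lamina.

Outer boundary:
Cross-terms: -16, -24, -10, -10, -26  ⇒  Σ = -86
Area = |Σ|/2 = 43.
Hole:
Apply the surveyor's formula: 2A = Σ (x_i·y_{i+1} − x_{i+1}·y_i), indices taken mod 3.
P_1→P_2: (-3)(-1) − (-4)(0) = 3
P_2→P_3: (-4)(2) − (1)(-1) = -7
P_3→P_1: (1)(0) − (-3)(2) = 6
Σ = 2
Area = |Σ|/2 = 1.
Net area = 43 − 1 = 42.

42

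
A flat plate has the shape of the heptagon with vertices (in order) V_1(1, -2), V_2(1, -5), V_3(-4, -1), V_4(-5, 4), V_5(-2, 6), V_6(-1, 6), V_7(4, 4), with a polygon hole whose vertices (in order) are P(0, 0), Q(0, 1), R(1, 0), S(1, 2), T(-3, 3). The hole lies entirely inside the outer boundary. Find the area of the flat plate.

51.5

Outer boundary:
Σ = (-3) + (-21) + (-21) + (-22) + (-6) + (-28) + (-12) = -113
Area = |Σ|/2 = 56.5.
Hole:
Apply the shoelace formula: 2A = Σ (x_i·y_{i+1} − x_{i+1}·y_i), indices taken mod 5.
P→Q: (0)(1) − (0)(0) = 0
Q→R: (0)(0) − (1)(1) = -1
R→S: (1)(2) − (1)(0) = 2
S→T: (1)(3) − (-3)(2) = 9
T→P: (-3)(0) − (0)(3) = 0
Σ = 10
Area = |Σ|/2 = 5.
Net area = 56.5 − 5 = 51.5.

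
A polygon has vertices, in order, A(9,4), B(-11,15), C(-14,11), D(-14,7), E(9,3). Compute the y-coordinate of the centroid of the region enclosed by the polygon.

478/57

Apply Gauss's area formula. First the cross-terms c_i = x_i·y_{i+1} − x_{i+1}·y_i:
  179, 89, 56, -105, 9  ⇒  2A = 228, A = 114.
Then Σ (y_i + y_{i+1})·c_i = 5736, so ȳ = 5736 / (6·114) = 478/57.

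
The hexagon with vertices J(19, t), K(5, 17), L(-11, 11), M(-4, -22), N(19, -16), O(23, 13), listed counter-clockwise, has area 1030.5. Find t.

20

Write out the shoelace sum; only the two edges meeting at J involve t:
2·Area = [(23·t − 19·13) + (19·17 − 5·t)] + 1625
       = 18·t + 1701 = 2061
⇒ t = 20.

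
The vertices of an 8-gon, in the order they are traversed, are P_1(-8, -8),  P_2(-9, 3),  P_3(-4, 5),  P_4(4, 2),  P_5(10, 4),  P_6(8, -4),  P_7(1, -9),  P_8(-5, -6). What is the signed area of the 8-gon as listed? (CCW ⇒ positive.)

-180

Cross-terms: -96, -33, -28, -4, -72, -68, -51, -8  ⇒  Σ = -360
Signed area = Σ/2 = -180 (negative ⇒ clockwise traversal).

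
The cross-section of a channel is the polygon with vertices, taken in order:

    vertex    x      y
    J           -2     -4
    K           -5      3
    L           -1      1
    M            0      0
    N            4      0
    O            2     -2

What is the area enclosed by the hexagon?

24

Cross-terms: -26, -2, 0, 0, -8, -12  ⇒  Σ = -48
Area = |Σ|/2 = 24.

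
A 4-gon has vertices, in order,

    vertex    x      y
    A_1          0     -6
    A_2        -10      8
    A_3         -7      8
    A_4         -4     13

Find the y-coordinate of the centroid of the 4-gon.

Apply the shoelace (surveyor's) formula. First the cross-terms c_i = x_i·y_{i+1} − x_{i+1}·y_i:
  -60, -24, -59, 24  ⇒  2A = -119, A = -59.5.
Then Σ (y_i + y_{i+1})·c_i = -1575, so ȳ = -1575 / (6·(-59.5)) = 75/17.

75/17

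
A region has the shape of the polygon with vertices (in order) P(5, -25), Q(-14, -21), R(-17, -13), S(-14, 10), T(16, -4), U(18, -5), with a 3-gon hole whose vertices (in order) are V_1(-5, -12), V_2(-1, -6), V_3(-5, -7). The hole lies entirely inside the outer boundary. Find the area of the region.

749.5

Outer boundary:
Apply the shoelace (surveyor's) formula: 2A = Σ (x_i·y_{i+1} − x_{i+1}·y_i), indices taken mod 6.
Σ = (-455) + (-175) + (-352) + (-104) + (-8) + (-425) = -1519
Area = |Σ|/2 = 759.5.
Hole:
Apply the shoelace (surveyor's) formula: 2A = Σ (x_i·y_{i+1} − x_{i+1}·y_i), indices taken mod 3.
Σ = (18) + (-23) + (25) = 20
Area = |Σ|/2 = 10.
Net area = 759.5 − 10 = 749.5.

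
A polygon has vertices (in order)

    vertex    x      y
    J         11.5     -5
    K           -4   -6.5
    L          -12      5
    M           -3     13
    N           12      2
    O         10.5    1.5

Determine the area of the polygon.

Apply Gauss's area formula: 2A = Σ (x_i·y_{i+1} − x_{i+1}·y_i), indices taken mod 6.
Cross-terms: -94.75, -98, -141, -162, -3, -69.75  ⇒  Σ = -568.5
Area = |Σ|/2 = 284.25.

284.25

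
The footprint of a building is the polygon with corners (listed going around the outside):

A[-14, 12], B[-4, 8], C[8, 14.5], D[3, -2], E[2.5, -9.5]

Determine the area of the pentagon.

186

Apply Gauss's area formula: 2A = Σ (x_i·y_{i+1} − x_{i+1}·y_i), indices taken mod 5.
Σ = (-64) + (-122) + (-59.5) + (-23.5) + (-103) = -372
Area = |Σ|/2 = 186.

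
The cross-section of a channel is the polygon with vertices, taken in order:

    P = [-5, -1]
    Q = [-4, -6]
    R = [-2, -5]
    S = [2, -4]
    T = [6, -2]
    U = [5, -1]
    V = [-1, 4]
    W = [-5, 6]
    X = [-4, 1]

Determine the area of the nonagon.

68.5

Apply Gauss's area formula: 2A = Σ (x_i·y_{i+1} − x_{i+1}·y_i), indices taken mod 9.
Σ = (26) + (8) + (18) + (20) + (4) + (19) + (14) + (19) + (9) = 137
Area = |Σ|/2 = 68.5.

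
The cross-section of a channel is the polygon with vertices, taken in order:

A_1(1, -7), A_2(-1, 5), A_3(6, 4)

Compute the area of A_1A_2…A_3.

41

Apply the surveyor's formula: 2A = Σ (x_i·y_{i+1} − x_{i+1}·y_i), indices taken mod 3.
A_1→A_2: (1)(5) − (-1)(-7) = -2
A_2→A_3: (-1)(4) − (6)(5) = -34
A_3→A_1: (6)(-7) − (1)(4) = -46
Σ = -82
Area = |Σ|/2 = 41.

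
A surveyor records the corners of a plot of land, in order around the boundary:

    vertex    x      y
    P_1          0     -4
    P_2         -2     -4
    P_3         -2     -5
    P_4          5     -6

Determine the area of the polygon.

5.5

Apply Gauss's area formula: 2A = Σ (x_i·y_{i+1} − x_{i+1}·y_i), indices taken mod 4.
P_1→P_2: (0)(-4) − (-2)(-4) = -8
P_2→P_3: (-2)(-5) − (-2)(-4) = 2
P_3→P_4: (-2)(-6) − (5)(-5) = 37
P_4→P_1: (5)(-4) − (0)(-6) = -20
Σ = 11
Area = |Σ|/2 = 5.5.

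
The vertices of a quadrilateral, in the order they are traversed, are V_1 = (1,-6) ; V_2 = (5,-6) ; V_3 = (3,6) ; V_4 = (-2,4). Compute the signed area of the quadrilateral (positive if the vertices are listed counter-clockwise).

V_1→V_2: (1)(-6) − (5)(-6) = 24
V_2→V_3: (5)(6) − (3)(-6) = 48
V_3→V_4: (3)(4) − (-2)(6) = 24
V_4→V_1: (-2)(-6) − (1)(4) = 8
Σ = 104
Signed area = Σ/2 = 52 (positive ⇒ counter-clockwise traversal).

52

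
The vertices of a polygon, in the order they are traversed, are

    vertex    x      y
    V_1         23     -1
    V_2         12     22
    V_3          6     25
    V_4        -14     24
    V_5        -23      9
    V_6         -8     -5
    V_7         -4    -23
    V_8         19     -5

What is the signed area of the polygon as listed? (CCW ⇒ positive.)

1255

Σ = (518) + (168) + (494) + (426) + (187) + (164) + (457) + (96) = 2510
Signed area = Σ/2 = 1255 (positive ⇒ counter-clockwise traversal).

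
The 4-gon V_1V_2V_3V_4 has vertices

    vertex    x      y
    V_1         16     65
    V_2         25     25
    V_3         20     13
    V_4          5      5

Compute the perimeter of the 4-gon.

|V_1V_2| = √((9)² + (-40)²) = √1681 = 41
|V_2V_3| = √((-5)² + (-12)²) = √169 = 13
|V_3V_4| = √((-15)² + (-8)²) = √289 = 17
|V_4V_1| = √((11)² + (60)²) = √3721 = 61
Perimeter = 41 + 13 + 17 + 61 = 132.

132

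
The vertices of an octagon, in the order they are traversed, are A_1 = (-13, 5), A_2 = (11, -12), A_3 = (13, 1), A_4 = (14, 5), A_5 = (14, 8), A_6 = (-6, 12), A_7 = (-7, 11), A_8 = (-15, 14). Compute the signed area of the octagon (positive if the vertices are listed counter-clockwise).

A_1→A_2: (-13)(-12) − (11)(5) = 101
A_2→A_3: (11)(1) − (13)(-12) = 167
A_3→A_4: (13)(5) − (14)(1) = 51
A_4→A_5: (14)(8) − (14)(5) = 42
A_5→A_6: (14)(12) − (-6)(8) = 216
A_6→A_7: (-6)(11) − (-7)(12) = 18
A_7→A_8: (-7)(14) − (-15)(11) = 67
A_8→A_1: (-15)(5) − (-13)(14) = 107
Σ = 769
Signed area = Σ/2 = 384.5 (positive ⇒ counter-clockwise traversal).

384.5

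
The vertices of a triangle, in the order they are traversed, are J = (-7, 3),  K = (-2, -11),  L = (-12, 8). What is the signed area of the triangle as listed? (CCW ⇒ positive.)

-22.5

Σ = (83) + (-148) + (20) = -45
Signed area = Σ/2 = -22.5 (negative ⇒ clockwise traversal).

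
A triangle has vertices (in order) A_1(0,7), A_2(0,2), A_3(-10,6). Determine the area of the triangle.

Apply the shoelace (surveyor's) formula: 2A = Σ (x_i·y_{i+1} − x_{i+1}·y_i), indices taken mod 3.
Σ = (0) + (20) + (-70) = -50
Area = |Σ|/2 = 25.

25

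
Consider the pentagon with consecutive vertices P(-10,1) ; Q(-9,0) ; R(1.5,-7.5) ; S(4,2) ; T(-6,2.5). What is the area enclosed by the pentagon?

Apply the shoelace formula: 2A = Σ (x_i·y_{i+1} − x_{i+1}·y_i), indices taken mod 5.
Σ = (9) + (67.5) + (33) + (22) + (19) = 150.5
Area = |Σ|/2 = 75.25.

75.25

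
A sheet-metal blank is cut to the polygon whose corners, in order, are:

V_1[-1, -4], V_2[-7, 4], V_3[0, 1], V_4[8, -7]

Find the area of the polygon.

43

Apply the shoelace (surveyor's) formula: 2A = Σ (x_i·y_{i+1} − x_{i+1}·y_i), indices taken mod 4.
Σ = (-32) + (-7) + (-8) + (-39) = -86
Area = |Σ|/2 = 43.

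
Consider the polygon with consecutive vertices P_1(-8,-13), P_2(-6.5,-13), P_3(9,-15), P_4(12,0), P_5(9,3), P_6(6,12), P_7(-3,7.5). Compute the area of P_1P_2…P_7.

Σ = (19.5) + (214.5) + (180) + (36) + (90) + (81) + (99) = 720
Area = |Σ|/2 = 360.

360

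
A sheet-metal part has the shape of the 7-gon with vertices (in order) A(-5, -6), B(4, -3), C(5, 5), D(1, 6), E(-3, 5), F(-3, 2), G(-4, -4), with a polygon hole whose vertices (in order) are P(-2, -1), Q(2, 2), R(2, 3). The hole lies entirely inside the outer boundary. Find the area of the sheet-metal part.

Outer boundary:
Apply the shoelace (surveyor's) formula: 2A = Σ (x_i·y_{i+1} − x_{i+1}·y_i), indices taken mod 7.
Σ = (39) + (35) + (25) + (23) + (9) + (20) + (4) = 155
Area = |Σ|/2 = 77.5.
Hole:
Apply Gauss's area formula: 2A = Σ (x_i·y_{i+1} − x_{i+1}·y_i), indices taken mod 3.
Cross-terms: -2, 2, 4  ⇒  Σ = 4
Area = |Σ|/2 = 2.
Net area = 77.5 − 2 = 75.5.

75.5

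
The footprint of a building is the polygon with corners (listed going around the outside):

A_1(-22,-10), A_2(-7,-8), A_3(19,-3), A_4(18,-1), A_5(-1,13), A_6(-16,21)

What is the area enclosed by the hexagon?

678

Apply the shoelace formula: 2A = Σ (x_i·y_{i+1} − x_{i+1}·y_i), indices taken mod 6.
Cross-terms: 106, 173, 35, 233, 187, 622  ⇒  Σ = 1356
Area = |Σ|/2 = 678.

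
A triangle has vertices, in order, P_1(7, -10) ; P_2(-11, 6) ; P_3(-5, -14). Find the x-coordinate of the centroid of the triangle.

-3

Apply the shoelace formula. First the cross-terms c_i = x_i·y_{i+1} − x_{i+1}·y_i:
  -68, 184, 148  ⇒  2A = 264, A = 132.
Then Σ (x_i + x_{i+1})·c_i = -2376, so x̄ = -2376 / (6·132) = -3.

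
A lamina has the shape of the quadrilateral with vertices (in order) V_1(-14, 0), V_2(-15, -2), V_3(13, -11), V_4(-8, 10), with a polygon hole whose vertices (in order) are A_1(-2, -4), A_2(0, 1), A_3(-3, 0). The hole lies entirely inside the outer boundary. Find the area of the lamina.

194

Outer boundary:
Apply Gauss's area formula: 2A = Σ (x_i·y_{i+1} − x_{i+1}·y_i), indices taken mod 4.
Σ = (28) + (191) + (42) + (140) = 401
Area = |Σ|/2 = 200.5.
Hole:
Σ = (-2) + (3) + (12) = 13
Area = |Σ|/2 = 6.5.
Net area = 200.5 − 6.5 = 194.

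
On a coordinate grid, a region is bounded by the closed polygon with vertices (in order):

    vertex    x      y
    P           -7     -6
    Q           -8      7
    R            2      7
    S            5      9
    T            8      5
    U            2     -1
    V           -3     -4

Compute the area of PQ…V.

Apply Gauss's area formula: 2A = Σ (x_i·y_{i+1} − x_{i+1}·y_i), indices taken mod 7.
P→Q: (-7)(7) − (-8)(-6) = -97
Q→R: (-8)(7) − (2)(7) = -70
R→S: (2)(9) − (5)(7) = -17
S→T: (5)(5) − (8)(9) = -47
T→U: (8)(-1) − (2)(5) = -18
U→V: (2)(-4) − (-3)(-1) = -11
V→P: (-3)(-6) − (-7)(-4) = -10
Σ = -270
Area = |Σ|/2 = 135.

135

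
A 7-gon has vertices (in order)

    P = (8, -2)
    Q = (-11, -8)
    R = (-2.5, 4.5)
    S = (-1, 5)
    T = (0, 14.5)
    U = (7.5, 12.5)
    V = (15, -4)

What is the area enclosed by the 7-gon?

251.125

Σ = (-86) + (-69.5) + (-8) + (-14.5) + (-108.75) + (-217.5) + (2) = -502.25
Area = |Σ|/2 = 251.125.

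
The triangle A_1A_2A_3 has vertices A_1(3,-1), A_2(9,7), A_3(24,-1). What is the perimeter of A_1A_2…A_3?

48

|A_1A_2| = √((6)² + (8)²) = √100 = 10
|A_2A_3| = √((15)² + (-8)²) = √289 = 17
|A_3A_1| = √((-21)² + (0)²) = √441 = 21
Perimeter = 10 + 17 + 21 = 48.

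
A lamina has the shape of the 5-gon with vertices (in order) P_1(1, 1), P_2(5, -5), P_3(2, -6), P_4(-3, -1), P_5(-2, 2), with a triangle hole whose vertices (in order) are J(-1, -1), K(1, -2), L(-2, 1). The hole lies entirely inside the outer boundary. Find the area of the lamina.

29.5

Outer boundary:
Apply Gauss's area formula: 2A = Σ (x_i·y_{i+1} − x_{i+1}·y_i), indices taken mod 5.
Σ = (-10) + (-20) + (-20) + (-8) + (-4) = -62
Area = |Σ|/2 = 31.
Hole:
Apply Gauss's area formula: 2A = Σ (x_i·y_{i+1} − x_{i+1}·y_i), indices taken mod 3.
Σ = (3) + (-3) + (3) = 3
Area = |Σ|/2 = 1.5.
Net area = 31 − 1.5 = 29.5.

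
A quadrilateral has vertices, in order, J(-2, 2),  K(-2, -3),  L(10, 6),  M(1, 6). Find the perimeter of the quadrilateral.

34

|JK| = √((0)² + (-5)²) = √25 = 5
|KL| = √((12)² + (9)²) = √225 = 15
|LM| = √((-9)² + (0)²) = √81 = 9
|MJ| = √((-3)² + (-4)²) = √25 = 5
Perimeter = 5 + 15 + 9 + 5 = 34.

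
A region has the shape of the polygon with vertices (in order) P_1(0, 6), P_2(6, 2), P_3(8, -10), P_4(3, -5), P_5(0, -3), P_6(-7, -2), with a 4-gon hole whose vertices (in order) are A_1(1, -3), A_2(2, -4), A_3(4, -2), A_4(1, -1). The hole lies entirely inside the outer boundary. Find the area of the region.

Outer boundary:
Σ = (-36) + (-76) + (-10) + (-9) + (-21) + (-42) = -194
Area = |Σ|/2 = 97.
Hole:
Apply the shoelace formula: 2A = Σ (x_i·y_{i+1} − x_{i+1}·y_i), indices taken mod 4.
Σ = (2) + (12) + (-2) + (-2) = 10
Area = |Σ|/2 = 5.
Net area = 97 − 5 = 92.

92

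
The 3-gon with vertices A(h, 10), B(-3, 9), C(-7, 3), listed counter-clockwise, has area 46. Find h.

Write out the shoelace sum; only the two edges meeting at A involve h:
2·Area = [((-7)·10 − h·3) + (h·9 − (-3)·10)] + 54
       = 6·h + 14 = 92
⇒ h = 13.

13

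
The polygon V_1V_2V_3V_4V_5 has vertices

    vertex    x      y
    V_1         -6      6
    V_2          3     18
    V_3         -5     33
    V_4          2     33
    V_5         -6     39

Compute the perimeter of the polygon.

82

|V_1V_2| = √((9)² + (12)²) = √225 = 15
|V_2V_3| = √((-8)² + (15)²) = √289 = 17
|V_3V_4| = √((7)² + (0)²) = √49 = 7
|V_4V_5| = √((-8)² + (6)²) = √100 = 10
|V_5V_1| = √((0)² + (-33)²) = √1089 = 33
Perimeter = 15 + 17 + 7 + 10 + 33 = 82.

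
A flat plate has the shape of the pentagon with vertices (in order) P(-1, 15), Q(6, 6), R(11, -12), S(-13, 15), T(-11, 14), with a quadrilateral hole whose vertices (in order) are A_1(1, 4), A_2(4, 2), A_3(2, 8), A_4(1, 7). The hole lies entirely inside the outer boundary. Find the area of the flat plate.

188

Outer boundary:
Σ = (-96) + (-138) + (9) + (-17) + (-151) = -393
Area = |Σ|/2 = 196.5.
Hole:
Apply the shoelace formula: 2A = Σ (x_i·y_{i+1} − x_{i+1}·y_i), indices taken mod 4.
Σ = (-14) + (28) + (6) + (-3) = 17
Area = |Σ|/2 = 8.5.
Net area = 196.5 − 8.5 = 188.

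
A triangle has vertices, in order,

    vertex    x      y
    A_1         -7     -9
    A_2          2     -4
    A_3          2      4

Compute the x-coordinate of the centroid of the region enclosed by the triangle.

-1

Apply the surveyor's formula. First the cross-terms c_i = x_i·y_{i+1} − x_{i+1}·y_i:
  46, 16, 10  ⇒  2A = 72, A = 36.
Then Σ (x_i + x_{i+1})·c_i = -216, so x̄ = -216 / (6·36) = -1.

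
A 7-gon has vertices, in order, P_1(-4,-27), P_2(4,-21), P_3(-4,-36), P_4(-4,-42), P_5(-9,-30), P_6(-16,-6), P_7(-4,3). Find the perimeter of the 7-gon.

116

|P_1P_2| = √((8)² + (6)²) = √100 = 10
|P_2P_3| = √((-8)² + (-15)²) = √289 = 17
|P_3P_4| = √((0)² + (-6)²) = √36 = 6
|P_4P_5| = √((-5)² + (12)²) = √169 = 13
|P_5P_6| = √((-7)² + (24)²) = √625 = 25
|P_6P_7| = √((12)² + (9)²) = √225 = 15
|P_7P_1| = √((0)² + (-30)²) = √900 = 30
Perimeter = 10 + 17 + 6 + 13 + 25 + 15 + 30 = 116.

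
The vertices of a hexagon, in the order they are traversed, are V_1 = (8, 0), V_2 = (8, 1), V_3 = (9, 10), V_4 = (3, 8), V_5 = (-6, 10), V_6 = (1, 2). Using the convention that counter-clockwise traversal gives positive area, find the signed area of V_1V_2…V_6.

Apply Gauss's area formula: 2A = Σ (x_i·y_{i+1} − x_{i+1}·y_i), indices taken mod 6.
Cross-terms: 8, 71, 42, 78, -22, -16  ⇒  Σ = 161
Signed area = Σ/2 = 80.5 (positive ⇒ counter-clockwise traversal).

80.5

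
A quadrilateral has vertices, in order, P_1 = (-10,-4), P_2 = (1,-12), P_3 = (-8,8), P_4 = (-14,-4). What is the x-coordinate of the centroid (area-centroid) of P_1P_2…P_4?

Apply the shoelace formula. First the cross-terms c_i = x_i·y_{i+1} − x_{i+1}·y_i:
  124, -88, 144, 16  ⇒  2A = 196, A = 98.
Then Σ (x_i + x_{i+1})·c_i = -4052, so x̄ = -4052 / (6·98) = -1013/147.

-1013/147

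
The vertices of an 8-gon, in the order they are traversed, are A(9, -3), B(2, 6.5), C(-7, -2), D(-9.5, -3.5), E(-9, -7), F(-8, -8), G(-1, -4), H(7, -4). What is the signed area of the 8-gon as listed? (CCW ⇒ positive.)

116.75

Apply the surveyor's formula: 2A = Σ (x_i·y_{i+1} − x_{i+1}·y_i), indices taken mod 8.
A→B: (9)(6.5) − (2)(-3) = 64.5
B→C: (2)(-2) − (-7)(6.5) = 41.5
C→D: (-7)(-3.5) − (-9.5)(-2) = 5.5
D→E: (-9.5)(-7) − (-9)(-3.5) = 35
E→F: (-9)(-8) − (-8)(-7) = 16
F→G: (-8)(-4) − (-1)(-8) = 24
G→H: (-1)(-4) − (7)(-4) = 32
H→A: (7)(-3) − (9)(-4) = 15
Σ = 233.5
Signed area = Σ/2 = 116.75 (positive ⇒ counter-clockwise traversal).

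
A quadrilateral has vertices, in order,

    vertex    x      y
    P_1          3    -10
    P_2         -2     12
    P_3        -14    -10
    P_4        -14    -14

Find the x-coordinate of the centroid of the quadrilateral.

Apply the shoelace formula. First the cross-terms c_i = x_i·y_{i+1} − x_{i+1}·y_i:
  16, 188, 56, 182  ⇒  2A = 442, A = 221.
Then Σ (x_i + x_{i+1})·c_i = -6562, so x̄ = -6562 / (6·221) = -193/39.

-193/39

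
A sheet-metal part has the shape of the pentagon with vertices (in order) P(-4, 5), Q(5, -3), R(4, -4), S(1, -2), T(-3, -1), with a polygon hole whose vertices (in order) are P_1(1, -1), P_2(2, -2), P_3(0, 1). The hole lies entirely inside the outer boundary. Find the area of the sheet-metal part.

25

Outer boundary:
Cross-terms: -13, -8, -4, -7, -19  ⇒  Σ = -51
Area = |Σ|/2 = 25.5.
Hole:
P_1→P_2: (1)(-2) − (2)(-1) = 0
P_2→P_3: (2)(1) − (0)(-2) = 2
P_3→P_1: (0)(-1) − (1)(1) = -1
Σ = 1
Area = |Σ|/2 = 0.5.
Net area = 25.5 − 0.5 = 25.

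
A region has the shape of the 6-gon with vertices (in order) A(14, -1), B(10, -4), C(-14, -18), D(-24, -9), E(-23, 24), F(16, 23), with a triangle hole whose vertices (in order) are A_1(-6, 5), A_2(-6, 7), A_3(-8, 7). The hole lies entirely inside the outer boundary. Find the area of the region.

1309

Outer boundary:
Apply Gauss's area formula: 2A = Σ (x_i·y_{i+1} − x_{i+1}·y_i), indices taken mod 6.
Σ = (-46) + (-236) + (-306) + (-783) + (-913) + (-338) = -2622
Area = |Σ|/2 = 1311.
Hole:
Apply Gauss's area formula: 2A = Σ (x_i·y_{i+1} − x_{i+1}·y_i), indices taken mod 3.
Σ = (-12) + (14) + (2) = 4
Area = |Σ|/2 = 2.
Net area = 1311 − 2 = 1309.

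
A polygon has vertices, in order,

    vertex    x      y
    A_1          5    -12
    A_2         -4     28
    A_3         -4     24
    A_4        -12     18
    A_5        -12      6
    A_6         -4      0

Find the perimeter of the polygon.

|A_1A_2| = √((-9)² + (40)²) = √1681 = 41
|A_2A_3| = √((0)² + (-4)²) = √16 = 4
|A_3A_4| = √((-8)² + (-6)²) = √100 = 10
|A_4A_5| = √((0)² + (-12)²) = √144 = 12
|A_5A_6| = √((8)² + (-6)²) = √100 = 10
|A_6A_1| = √((9)² + (-12)²) = √225 = 15
Perimeter = 41 + 4 + 10 + 12 + 10 + 15 = 92.

92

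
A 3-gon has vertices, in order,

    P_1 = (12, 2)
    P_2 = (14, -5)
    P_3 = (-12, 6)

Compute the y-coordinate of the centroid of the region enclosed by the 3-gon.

Apply the shoelace (surveyor's) formula. First the cross-terms c_i = x_i·y_{i+1} − x_{i+1}·y_i:
  -88, 24, -96  ⇒  2A = -160, A = -80.
Then Σ (y_i + y_{i+1})·c_i = -480, so ȳ = -480 / (6·(-80)) = 1.

1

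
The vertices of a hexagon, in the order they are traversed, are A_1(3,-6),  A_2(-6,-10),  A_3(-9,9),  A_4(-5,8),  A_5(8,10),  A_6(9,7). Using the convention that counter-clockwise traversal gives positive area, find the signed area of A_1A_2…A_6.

-230

Σ = (-66) + (-144) + (-27) + (-114) + (-34) + (-75) = -460
Signed area = Σ/2 = -230 (negative ⇒ clockwise traversal).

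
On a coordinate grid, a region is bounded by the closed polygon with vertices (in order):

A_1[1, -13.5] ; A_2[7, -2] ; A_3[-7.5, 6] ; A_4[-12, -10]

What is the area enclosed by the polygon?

219.25

Apply the surveyor's formula: 2A = Σ (x_i·y_{i+1} − x_{i+1}·y_i), indices taken mod 4.
Σ = (92.5) + (27) + (147) + (172) = 438.5
Area = |Σ|/2 = 219.25.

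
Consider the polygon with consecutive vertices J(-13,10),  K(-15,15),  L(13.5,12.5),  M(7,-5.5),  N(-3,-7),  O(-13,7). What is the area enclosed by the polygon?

Σ = (-45) + (-390) + (-161.75) + (-65.5) + (-112) + (-39) = -813.25
Area = |Σ|/2 = 406.625.

406.625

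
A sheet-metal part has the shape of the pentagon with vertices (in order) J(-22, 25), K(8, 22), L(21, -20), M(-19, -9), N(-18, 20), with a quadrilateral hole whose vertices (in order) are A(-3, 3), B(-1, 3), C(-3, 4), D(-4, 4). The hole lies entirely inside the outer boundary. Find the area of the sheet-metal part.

Outer boundary:
Σ = (-684) + (-622) + (-569) + (-542) + (-10) = -2427
Area = |Σ|/2 = 1213.5.
Hole:
Apply the surveyor's formula: 2A = Σ (x_i·y_{i+1} − x_{i+1}·y_i), indices taken mod 4.
Σ = (-6) + (5) + (4) + (0) = 3
Area = |Σ|/2 = 1.5.
Net area = 1213.5 − 1.5 = 1212.

1212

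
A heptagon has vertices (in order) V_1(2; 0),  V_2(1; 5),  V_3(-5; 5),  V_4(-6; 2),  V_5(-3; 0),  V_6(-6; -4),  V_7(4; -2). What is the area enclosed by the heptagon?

55

V_1→V_2: (2)(5) − (1)(0) = 10
V_2→V_3: (1)(5) − (-5)(5) = 30
V_3→V_4: (-5)(2) − (-6)(5) = 20
V_4→V_5: (-6)(0) − (-3)(2) = 6
V_5→V_6: (-3)(-4) − (-6)(0) = 12
V_6→V_7: (-6)(-2) − (4)(-4) = 28
V_7→V_1: (4)(0) − (2)(-2) = 4
Σ = 110
Area = |Σ|/2 = 55.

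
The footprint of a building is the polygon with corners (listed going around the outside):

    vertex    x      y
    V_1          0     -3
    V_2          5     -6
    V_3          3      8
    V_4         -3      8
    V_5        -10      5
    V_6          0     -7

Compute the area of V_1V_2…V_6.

Apply Gauss's area formula: 2A = Σ (x_i·y_{i+1} − x_{i+1}·y_i), indices taken mod 6.
V_1→V_2: (0)(-6) − (5)(-3) = 15
V_2→V_3: (5)(8) − (3)(-6) = 58
V_3→V_4: (3)(8) − (-3)(8) = 48
V_4→V_5: (-3)(5) − (-10)(8) = 65
V_5→V_6: (-10)(-7) − (0)(5) = 70
V_6→V_1: (0)(-3) − (0)(-7) = 0
Σ = 256
Area = |Σ|/2 = 128.

128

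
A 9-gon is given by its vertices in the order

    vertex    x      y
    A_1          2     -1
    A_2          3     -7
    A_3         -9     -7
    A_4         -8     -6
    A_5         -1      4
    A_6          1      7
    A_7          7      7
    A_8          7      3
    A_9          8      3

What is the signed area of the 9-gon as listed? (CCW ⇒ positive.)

Apply the shoelace (surveyor's) formula: 2A = Σ (x_i·y_{i+1} − x_{i+1}·y_i), indices taken mod 9.
Σ = (-11) + (-84) + (-2) + (-38) + (-11) + (-42) + (-28) + (-3) + (-14) = -233
Signed area = Σ/2 = -116.5 (negative ⇒ clockwise traversal).

-116.5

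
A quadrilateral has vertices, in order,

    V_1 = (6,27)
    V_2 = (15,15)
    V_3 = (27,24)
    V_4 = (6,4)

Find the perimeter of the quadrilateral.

82

|V_1V_2| = √((9)² + (-12)²) = √225 = 15
|V_2V_3| = √((12)² + (9)²) = √225 = 15
|V_3V_4| = √((-21)² + (-20)²) = √841 = 29
|V_4V_1| = √((0)² + (23)²) = √529 = 23
Perimeter = 15 + 15 + 29 + 23 = 82.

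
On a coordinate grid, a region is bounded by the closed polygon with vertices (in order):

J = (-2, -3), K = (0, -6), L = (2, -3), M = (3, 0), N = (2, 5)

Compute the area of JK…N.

Apply the shoelace (surveyor's) formula: 2A = Σ (x_i·y_{i+1} − x_{i+1}·y_i), indices taken mod 5.
Cross-terms: 12, 12, 9, 15, 4  ⇒  Σ = 52
Area = |Σ|/2 = 26.

26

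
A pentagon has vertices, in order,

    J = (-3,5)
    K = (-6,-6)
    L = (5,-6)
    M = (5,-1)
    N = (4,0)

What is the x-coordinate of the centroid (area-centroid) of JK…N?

Apply the surveyor's formula. First the cross-terms c_i = x_i·y_{i+1} − x_{i+1}·y_i:
  48, 66, 25, 4, 20  ⇒  2A = 163, A = 81.5.
Then Σ (x_i + x_{i+1})·c_i = -192, so x̄ = -192 / (6·81.5) = -64/163.

-64/163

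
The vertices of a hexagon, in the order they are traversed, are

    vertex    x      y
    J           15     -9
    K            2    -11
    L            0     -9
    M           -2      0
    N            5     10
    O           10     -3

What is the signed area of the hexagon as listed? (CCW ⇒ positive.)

-181.5

Cross-terms: -147, -18, -18, -20, -115, -45  ⇒  Σ = -363
Signed area = Σ/2 = -181.5 (negative ⇒ clockwise traversal).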